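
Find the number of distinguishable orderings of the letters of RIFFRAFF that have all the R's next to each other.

Treat the 2 copies of R as a single block. The multiset to arrange is then {RR, A, F, F, F, F, I}, 7 items in all.
That gives (7)!/(4!) = 210 arrangements.

210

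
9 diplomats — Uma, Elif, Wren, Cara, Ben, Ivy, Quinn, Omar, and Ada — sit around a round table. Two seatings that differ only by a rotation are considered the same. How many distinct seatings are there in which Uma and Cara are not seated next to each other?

Without the restriction there are (8)! = 40320 seatings.
Seatings with Uma beside Cara: treat them as a block with 2 internal orders, giving 2 × (7)! = 10080.
Subtracting, 40320 − 10080 = 30240.

30240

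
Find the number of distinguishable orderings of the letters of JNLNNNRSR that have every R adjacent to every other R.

Treat the 2 copies of R as a single block. The multiset to arrange is then {RR, J, L, N, N, N, N, S}, 8 items in all.
That gives (8)!/(4!) = 1680 arrangements.

1680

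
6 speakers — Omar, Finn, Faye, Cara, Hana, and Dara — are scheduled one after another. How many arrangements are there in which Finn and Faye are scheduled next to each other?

240

Treat {Finn, Faye} as a single unit. There are 5 units to order, and the pair itself can be ordered 2 ways.
So the count is 2·(5)! = 240.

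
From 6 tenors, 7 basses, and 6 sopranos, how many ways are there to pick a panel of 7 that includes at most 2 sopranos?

Split by how many sopranos are chosen (0 through 2).
Sum: C(6,0)·C(13,7) + C(6,1)·C(13,6) + C(6,2)·C(13,5) = 1716 + 10296 + 19305 = 31317.

31317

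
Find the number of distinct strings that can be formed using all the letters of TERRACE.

1260

Letter multiplicities in TERRACE: A×1, C×1, E×2, R×2, T×1.
So there are 7! / (2!·2!) = 1260 distinguishable arrangements.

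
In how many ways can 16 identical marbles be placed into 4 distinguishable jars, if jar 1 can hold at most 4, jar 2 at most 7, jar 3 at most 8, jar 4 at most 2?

By stars and bars, unrestricted non-negative solutions to x_1+…+x_4 = 16 number C(16+3,3) = 969.
Subtract solutions that violate a single cap (substitute x_i' = x_i − (cap_i+1)): x_1 ≥ 5 gives C(14,3) = 364; x_2 ≥ 8 gives C(11,3) = 165; x_3 ≥ 9 gives C(10,3) = 120; x_4 ≥ 3 gives C(16,3) = 560. Together 1209.
Add back pairs where two caps are both exceeded: 20 + 10 + 165 + 0 + 56 + 35 = 286.
Subtract triples: 0 + 1 + 0 + 0 = 1.
By inclusion–exclusion the count is 969 − 1209 + 286 − 1 = 45.

45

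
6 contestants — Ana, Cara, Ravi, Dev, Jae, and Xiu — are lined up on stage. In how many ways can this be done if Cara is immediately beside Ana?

240

Place the 4 others and the Cara-Ana pair as 5 objects in a line; the pair has 2 internal arrangements.
That gives 2 × 5! = 2 × 120 = 240.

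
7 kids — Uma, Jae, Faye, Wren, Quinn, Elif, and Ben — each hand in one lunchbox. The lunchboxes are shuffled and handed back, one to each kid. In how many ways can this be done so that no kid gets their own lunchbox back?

Let Aᵢ be the assignments in which kid i gets their own lunchbox. We want the size of the complement of A₁∪…∪A_7.
By inclusion–exclusion this is Σ_{j=0}^{7} (−1)^j C(7,j)·(7−j)!.
Computing: 5040 − 5040 + 2520 − 840 + 210 − 42 + 7 − 1 = 1854.

1854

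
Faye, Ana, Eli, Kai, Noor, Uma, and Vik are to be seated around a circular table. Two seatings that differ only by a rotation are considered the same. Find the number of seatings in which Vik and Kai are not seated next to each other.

All circular seatings of 7 people number (6)! = 720.
Seatings with Vik beside Kai: treat them as a block with 2 internal orders, giving 2 × (5)! = 240.
Subtracting, 720 − 240 = 480.

480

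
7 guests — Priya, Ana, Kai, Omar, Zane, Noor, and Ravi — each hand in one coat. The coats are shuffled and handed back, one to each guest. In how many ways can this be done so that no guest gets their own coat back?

Let Aᵢ be the assignments in which guest i gets their own coat. We want the size of the complement of A₁∪…∪A_7.
By inclusion–exclusion this is Σ_{j=0}^{7} (−1)^j C(7,j)·(7−j)!.
Computing: 5040 − 5040 + 2520 − 840 + 210 − 42 + 7 − 1 = 1854.

1854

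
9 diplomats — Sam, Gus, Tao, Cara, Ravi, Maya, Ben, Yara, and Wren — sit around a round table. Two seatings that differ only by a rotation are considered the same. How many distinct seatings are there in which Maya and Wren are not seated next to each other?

30240

Without the restriction there are (8)! = 40320 seatings.
Those with Maya next to Wren: fuse the pair into one unit and seat 8 units around a circle — 2·(7)! = 10080.
Subtracting, 40320 − 10080 = 30240.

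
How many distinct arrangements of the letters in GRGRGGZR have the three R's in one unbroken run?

30

Treat the 3 copies of R as a single block. The multiset to arrange is then {RRR, G, G, G, G, Z}, 6 items in all.
That gives (6)!/(4!) = 30 arrangements.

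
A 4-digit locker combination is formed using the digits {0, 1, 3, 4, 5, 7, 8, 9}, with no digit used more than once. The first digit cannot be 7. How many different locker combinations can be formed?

1470

The first digit has 8−1 = 7 choices (anything except 7).
The remaining 3 digits are filled from the other 7 symbols without repetition: 7 × 6 × 5 = 210.
Total: 7 × 210 = 1470.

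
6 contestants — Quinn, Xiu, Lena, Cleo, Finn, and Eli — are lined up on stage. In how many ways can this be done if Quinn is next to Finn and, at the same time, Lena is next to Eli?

96

Treat {Quinn,Finn} as one block (2 orders) and {Lena,Eli} as another (2 orders).
That leaves 4 units to arrange: 2 × 2 × 4! = 4 × 24 = 96.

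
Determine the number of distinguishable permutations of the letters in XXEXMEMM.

Letter multiplicities in XXEXMEMM: E×2, M×3, X×3.
Dividing 8! = 40320 by 3!·3!·2! = 72 for the repeated letters gives 560.

560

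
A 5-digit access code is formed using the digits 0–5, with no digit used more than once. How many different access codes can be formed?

720

This is a permutation of 5 out of 6: P(6,5) = 6!/1!.
6 × 5 × 4 × 3 × 2 = 720.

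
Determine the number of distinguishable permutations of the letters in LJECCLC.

420

LJECCLC has 7 letters with C appearing 3 times and L appearing twice.
So there are 7! / (3!·2!) = 420 distinguishable arrangements.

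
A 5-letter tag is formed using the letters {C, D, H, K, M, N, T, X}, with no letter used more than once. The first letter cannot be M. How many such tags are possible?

5880

The first letter has 8−1 = 7 choices (anything except M).
The remaining 4 letters are filled from the other 7 symbols without repetition: 7 × 6 × 5 × 4 = 840.
Total: 7 × 840 = 5880.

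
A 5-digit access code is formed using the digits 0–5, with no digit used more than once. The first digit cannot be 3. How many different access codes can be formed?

600

The first digit has 6−1 = 5 choices (anything except 3).
The remaining 4 digits are filled from the other 5 symbols without repetition: 5 × 4 × 3 × 2 = 120.
Total: 5 × 120 = 600.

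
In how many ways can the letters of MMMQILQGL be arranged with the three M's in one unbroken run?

Treat the 3 copies of M as a single block. The multiset to arrange is then {MMM, G, I, L, L, Q, Q}, 7 items in all.
That gives (7)!/(2!·2!) = 1260 arrangements.

1260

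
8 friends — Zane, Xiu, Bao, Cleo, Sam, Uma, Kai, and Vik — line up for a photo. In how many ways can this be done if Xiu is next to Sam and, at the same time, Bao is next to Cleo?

Treat {Xiu,Sam} as one block (2 orders) and {Bao,Cleo} as another (2 orders).
That leaves 6 units to arrange: 2 × 2 × 6! = 4 × 720 = 2880.

2880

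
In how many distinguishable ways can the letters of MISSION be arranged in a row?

Letter multiplicities in MISSION: I×2, M×1, N×1, O×1, S×2.
Dividing 7! = 5040 by 2!·2! = 4 for the repeated letters gives 1260.

1260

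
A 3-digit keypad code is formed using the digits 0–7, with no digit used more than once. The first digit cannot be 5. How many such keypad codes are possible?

The first digit has 8−1 = 7 choices (anything except 5).
The remaining 2 digits are filled from the other 7 symbols without repetition: 7 × 6 = 42.
Total: 7 × 42 = 294.

294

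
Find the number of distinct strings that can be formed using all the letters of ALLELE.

ALLELE has 6 letters with E appearing twice and L appearing 3 times.
Dividing 6! = 720 by 3!·2! = 12 for the repeated letters gives 60.

60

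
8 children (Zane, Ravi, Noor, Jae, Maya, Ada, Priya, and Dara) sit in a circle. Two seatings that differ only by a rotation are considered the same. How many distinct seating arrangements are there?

5040

Around a circle, 8 distinct people have 8!/8 = (7)! = 5040 rotationally distinct seatings.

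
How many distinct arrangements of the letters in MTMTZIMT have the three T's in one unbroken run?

120

Treat the 3 copies of T as a single block. The multiset to arrange is then {TTT, I, M, M, M, Z}, 6 items in all.
That gives (6)!/(3!) = 120 arrangements.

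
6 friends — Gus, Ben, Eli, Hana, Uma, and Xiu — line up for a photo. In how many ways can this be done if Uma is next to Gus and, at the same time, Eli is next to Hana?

Treat {Uma,Gus} as one block (2 orders) and {Eli,Hana} as another (2 orders).
That leaves 4 units to arrange: 2 × 2 × 4! = 4 × 24 = 96.

96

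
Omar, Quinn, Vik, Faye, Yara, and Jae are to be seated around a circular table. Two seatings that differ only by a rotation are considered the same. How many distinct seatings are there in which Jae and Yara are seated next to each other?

Treat {Jae, Yara} as one unit (2 internal orders) and seat the resulting 5 units around the table: (4)! circular arrangements.
So 2 × (4)! = 2 × 24 = 48.

48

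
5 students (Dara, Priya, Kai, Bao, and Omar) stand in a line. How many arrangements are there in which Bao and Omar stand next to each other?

Treat {Bao, Omar} as a single unit. There are 4 units to order, and the pair itself can be ordered 2 ways.
So the count is 2·(4)! = 48.

48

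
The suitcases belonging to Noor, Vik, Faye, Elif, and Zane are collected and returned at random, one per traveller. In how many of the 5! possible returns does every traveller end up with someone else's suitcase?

44

This is the derangement count D_5: permutations of 5 items with no fixed point.
By inclusion–exclusion this is Σ_{j=0}^{5} (−1)^j C(5,j)·(5−j)!.
Computing: 120 − 120 + 60 − 20 + 5 − 1 = 44.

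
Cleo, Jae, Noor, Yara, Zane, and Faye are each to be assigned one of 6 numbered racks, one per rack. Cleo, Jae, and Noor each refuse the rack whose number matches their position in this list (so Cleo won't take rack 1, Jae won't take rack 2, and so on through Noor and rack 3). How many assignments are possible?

Let Aᵢ (for i ∈ {1, 2, 3}) be the placements that put person i in their forbidden rack. Any j of these fix j positions, leaving (6−j)! ways to fill the rest, and there are C(3,j) ways to pick which j.
By inclusion–exclusion, the number of valid placements is Σ_{j=0}^{3} (−1)^j C(3,j)·(6−j)!.
Computing: 720 − 360 + 72 − 6 = 426.

426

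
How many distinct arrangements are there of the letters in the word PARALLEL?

Letter multiplicities in PARALLEL: A×2, E×1, L×3, P×1, R×1.
So there are 8! / (3!·2!) = 3360 distinguishable arrangements.

3360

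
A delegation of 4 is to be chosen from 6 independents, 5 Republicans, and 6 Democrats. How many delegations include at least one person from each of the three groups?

With no constraint there are C(17,4) = 2380 possible selections.
Selections missing a whole group: no independents → C(11,4) = 330; no Republicans → C(12,4) = 495; no Democrats → C(11,4) = 330.
Add back selections omitting two groups (i.e. drawn from a single group): C(6,4) + C(5,4) + C(6,4) = 35.
By inclusion–exclusion: 2380 − 1155 + 35 = 1260.

1260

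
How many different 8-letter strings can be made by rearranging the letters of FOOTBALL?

Letter multiplicities in FOOTBALL: A×1, B×1, F×1, L×2, O×2, T×1.
The number of distinct arrangements is 8!/(2!·2!) = 40320/4 = 10080.

10080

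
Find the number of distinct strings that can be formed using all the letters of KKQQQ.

The 5 letters of KKQQQ have repeats: K appearing twice and Q appearing 3 times.
The number of distinct arrangements is 5!/(3!·2!) = 120/12 = 10.

10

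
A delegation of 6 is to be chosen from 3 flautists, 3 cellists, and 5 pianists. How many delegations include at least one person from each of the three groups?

405

Total 6-person selections from all 11: C(11,6) = 462.
Subtract selections that omit an entire group: no flautists → C(8,6) = 28; no cellists → C(8,6) = 28; no pianists → C(6,6) = 1.
Add back selections omitting two groups (i.e. drawn from a single group): C(3,6) + C(3,6) + C(5,6) = 0.
By inclusion–exclusion: 462 − 57 + 0 = 405.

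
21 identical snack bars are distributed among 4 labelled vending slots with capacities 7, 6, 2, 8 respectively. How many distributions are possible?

10

Ignoring the caps, the number of non-negative solutions to x_1+…+x_4 = 21 is C(24,3) = 2024.
Subtract solutions that violate a single cap (substitute x_i' = x_i − (cap_i+1)): x_1 ≥ 8 gives C(16,3) = 560; x_2 ≥ 7 gives C(17,3) = 680; x_3 ≥ 3 gives C(21,3) = 1330; x_4 ≥ 9 gives C(15,3) = 455. Together 3025.
Add back pairs where two caps are both exceeded: 84 + 286 + 35 + 364 + 56 + 220 = 1045.
Subtract triples: 20 + 0 + 4 + 10 = 34.
By inclusion–exclusion the count is 2024 − 3025 + 1045 − 34 = 10.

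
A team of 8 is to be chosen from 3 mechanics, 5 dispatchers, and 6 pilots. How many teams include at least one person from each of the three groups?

2828

Unrestricted: C(14,8) = 3003 ways to pick any 8 of the 14.
Subtract selections that omit an entire group: no mechanics → C(11,8) = 165; no dispatchers → C(9,8) = 9; no pilots → C(8,8) = 1.
Add back selections omitting two groups (i.e. drawn from a single group): C(3,8) + C(5,8) + C(6,8) = 0.
By inclusion–exclusion: 3003 − 175 + 0 = 2828.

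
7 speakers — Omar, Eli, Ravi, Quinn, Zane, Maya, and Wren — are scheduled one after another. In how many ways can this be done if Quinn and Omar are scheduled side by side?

Place the 5 others and the Quinn-Omar pair as 6 objects in a line; the pair has 2 internal arrangements.
That gives 2 × 6! = 2 × 720 = 1440.

1440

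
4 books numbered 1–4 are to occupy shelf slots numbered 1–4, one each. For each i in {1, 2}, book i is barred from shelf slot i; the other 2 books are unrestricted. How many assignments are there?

14

Let Aᵢ (for i ∈ {1, 2}) be the placements that put book i in its forbidden shelf slot. Any j of these fix j positions, leaving (4−j)! ways to fill the rest, and there are C(2,j) ways to pick which j.
By inclusion–exclusion, the number of valid placements is Σ_{j=0}^{2} (−1)^j C(2,j)·(4−j)!.
Computing: 24 − 12 + 2 = 14.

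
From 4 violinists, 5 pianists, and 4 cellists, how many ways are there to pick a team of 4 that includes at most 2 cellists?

Split by how many cellists are chosen (0 through 2).
Sum: C(4,0)·C(9,4) + C(4,1)·C(9,3) + C(4,2)·C(9,2) = 126 + 336 + 216 = 678.

678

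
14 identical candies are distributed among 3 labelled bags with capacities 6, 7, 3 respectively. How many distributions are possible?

6

Ignoring the caps, the number of non-negative solutions to x_1+…+x_3 = 14 is C(16,2) = 120.
Subtract solutions that violate a single cap (substitute x_i' = x_i − (cap_i+1)): x_1 ≥ 7 gives C(9,2) = 36; x_2 ≥ 8 gives C(8,2) = 28; x_3 ≥ 4 gives C(12,2) = 66. Together 130.
Add back pairs where two caps are both exceeded: 0 + 10 + 6 = 16.
By inclusion–exclusion the count is 120 − 130 + 16 = 6.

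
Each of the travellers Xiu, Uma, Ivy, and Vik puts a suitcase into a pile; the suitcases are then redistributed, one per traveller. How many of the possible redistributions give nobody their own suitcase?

9

This is the derangement count D_4: permutations of 4 items with no fixed point.
By inclusion–exclusion this is Σ_{j=0}^{4} (−1)^j C(4,j)·(4−j)!.
Computing: 24 − 24 + 12 − 4 + 1 = 9.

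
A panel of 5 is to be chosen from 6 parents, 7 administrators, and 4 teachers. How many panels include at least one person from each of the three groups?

4214

Total 5-person selections from all 17: C(17,5) = 6188.
Selections missing a whole group: no parents → C(11,5) = 462; no administrators → C(10,5) = 252; no teachers → C(13,5) = 1287.
Add back selections omitting two groups (i.e. drawn from a single group): C(6,5) + C(7,5) + C(4,5) = 27.
By inclusion–exclusion: 6188 − 2001 + 27 = 4214.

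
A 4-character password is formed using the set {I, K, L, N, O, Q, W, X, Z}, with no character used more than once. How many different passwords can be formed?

With no repetition, fill the 4 characters in order: 9 choices, then 8, down to 6.
That product is 9 × 8 × 7 × 6 = 3024.

3024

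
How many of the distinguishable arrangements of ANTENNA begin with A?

120

With the first slot taken by A, it remains to arrange the other 6 letters (NTENNA).
Those 6 letters have N appearing 3 times, giving (6)!/(3!) = 120.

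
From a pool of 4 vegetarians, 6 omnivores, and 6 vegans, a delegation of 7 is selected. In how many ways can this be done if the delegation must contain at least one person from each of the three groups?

10408

With no constraint there are C(16,7) = 11440 possible selections.
Selections missing a whole group: no vegetarians → C(12,7) = 792; no omnivores → C(10,7) = 120; no vegans → C(10,7) = 120.
Add back selections omitting two groups (i.e. drawn from a single group): C(4,7) + C(6,7) + C(6,7) = 0.
By inclusion–exclusion: 11440 − 1032 + 0 = 10408.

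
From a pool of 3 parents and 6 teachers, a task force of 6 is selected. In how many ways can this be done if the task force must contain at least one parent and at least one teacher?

83

Total 6-person selections from all 9: C(9,6) = 84.
Subtract selections that omit an entire group: no parents → C(6,6) = 1; no teachers → C(3,6) = 0.
Both groups omitted at once is impossible, so 84 − 1 = 83.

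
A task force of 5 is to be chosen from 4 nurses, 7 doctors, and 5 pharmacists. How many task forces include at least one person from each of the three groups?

3010

Unrestricted: C(16,5) = 4368 ways to pick any 5 of the 16.
Subtract selections that omit an entire group: no nurses → C(12,5) = 792; no doctors → C(9,5) = 126; no pharmacists → C(11,5) = 462.
Add back selections omitting two groups (i.e. drawn from a single group): C(4,5) + C(7,5) + C(5,5) = 22.
By inclusion–exclusion: 4368 − 1380 + 22 = 3010.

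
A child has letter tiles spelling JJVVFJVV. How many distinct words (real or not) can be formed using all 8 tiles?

The 8 letters of JJVVFJVV have repeats: J appearing 3 times and V appearing 4 times.
So there are 8! / (4!·3!) = 280 distinguishable arrangements.

280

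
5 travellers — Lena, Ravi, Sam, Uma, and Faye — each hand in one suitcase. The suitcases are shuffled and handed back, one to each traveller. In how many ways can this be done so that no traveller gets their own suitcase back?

44

This is the derangement count D_5: permutations of 5 items with no fixed point.
By inclusion–exclusion this is Σ_{j=0}^{5} (−1)^j C(5,j)·(5−j)!.
Computing: 120 − 120 + 60 − 20 + 5 − 1 = 44.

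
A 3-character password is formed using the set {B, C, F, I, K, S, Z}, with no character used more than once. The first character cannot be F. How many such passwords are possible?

180

The first character has 7−1 = 6 choices (anything except F).
The remaining 2 characters are filled from the other 6 symbols without repetition: 6 × 5 = 30.
Total: 6 × 30 = 180.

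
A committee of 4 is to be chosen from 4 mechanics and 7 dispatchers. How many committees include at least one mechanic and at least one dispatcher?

294

Unrestricted: C(11,4) = 330 ways to pick any 4 of the 11.
Subtract selections that omit an entire group: no mechanics → C(7,4) = 35; no dispatchers → C(4,4) = 1.
Both groups omitted at once is impossible, so 330 − 36 = 294.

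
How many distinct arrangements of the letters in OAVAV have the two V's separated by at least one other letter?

There are 5!/(2!·2!) = 30 arrangements of OAVAV in total.
If the two V's are adjacent, glue them into one block, leaving 4 items to arrange: (4)!/(2!) = 12 ways.
Subtracting, 30 − 12 = 18 arrangements keep the V's apart.

18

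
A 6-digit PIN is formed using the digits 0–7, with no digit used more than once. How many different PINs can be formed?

With no repetition, fill the 6 digits in order: 8 choices, then 7, down to 3.
That product is 8 × 7 × 6 × 5 × 4 × 3 = 20160.

20160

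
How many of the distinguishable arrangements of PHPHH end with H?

6

With the last slot taken by H, it remains to arrange the other 4 letters (PPHH).
Those 4 letters have H appearing twice and P appearing twice, giving (4)!/(2!·2!) = 6.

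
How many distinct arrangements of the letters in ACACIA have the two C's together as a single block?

Treat the 2 copies of C as a single block. The multiset to arrange is then {CC, A, A, A, I}, 5 items in all.
That gives (5)!/(3!) = 20 arrangements.

20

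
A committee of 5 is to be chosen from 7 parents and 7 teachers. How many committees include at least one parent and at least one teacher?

Unrestricted: C(14,5) = 2002 ways to pick any 5 of the 14.
Subtract selections that omit an entire group: no parents → C(7,5) = 21; no teachers → C(7,5) = 21.
Both groups omitted at once is impossible, so 2002 − 42 = 1960.

1960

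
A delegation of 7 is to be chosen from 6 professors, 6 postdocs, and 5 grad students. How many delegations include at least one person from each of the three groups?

17996

Unrestricted: C(17,7) = 19448 ways to pick any 7 of the 17.
Selections missing a whole group: no professors → C(11,7) = 330; no postdocs → C(11,7) = 330; no grad students → C(12,7) = 792.
Add back selections omitting two groups (i.e. drawn from a single group): C(6,7) + C(6,7) + C(5,7) = 0.
By inclusion–exclusion: 19448 − 1452 + 0 = 17996.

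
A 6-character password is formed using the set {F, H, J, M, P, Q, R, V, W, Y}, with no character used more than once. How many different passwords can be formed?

151200

This is a permutation of 6 out of 10: P(10,6) = 10!/4!.
That product is 10 × 9 × 8 × 7 × 6 × 5 = 151200.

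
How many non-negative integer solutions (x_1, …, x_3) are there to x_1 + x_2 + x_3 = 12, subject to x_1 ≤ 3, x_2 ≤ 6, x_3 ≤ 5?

Ignoring the caps, the number of non-negative solutions to x_1+…+x_3 = 12 is C(14,2) = 91.
Subtract solutions that violate a single cap (substitute x_i' = x_i − (cap_i+1)): x_1 ≥ 4 gives C(10,2) = 45; x_2 ≥ 7 gives C(7,2) = 21; x_3 ≥ 6 gives C(8,2) = 28. Together 94.
Add back pairs where two caps are both exceeded: 3 + 6 + 0 = 9.
By inclusion–exclusion the count is 91 − 94 + 9 = 6.

6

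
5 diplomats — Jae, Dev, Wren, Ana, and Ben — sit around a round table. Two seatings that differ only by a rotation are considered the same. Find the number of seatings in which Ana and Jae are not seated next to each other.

12

Without the restriction there are (4)! = 24 seatings.
Those with Ana next to Jae: fuse the pair into one unit and seat 4 units around a circle — 2·(3)! = 12.
Subtracting, 24 − 12 = 12.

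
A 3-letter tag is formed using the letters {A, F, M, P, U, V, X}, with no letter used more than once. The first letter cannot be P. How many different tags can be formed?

180

The first letter has 7−1 = 6 choices (anything except P).
The remaining 2 letters are filled from the other 6 symbols without repetition: 6 × 5 = 30.
Total: 6 × 30 = 180.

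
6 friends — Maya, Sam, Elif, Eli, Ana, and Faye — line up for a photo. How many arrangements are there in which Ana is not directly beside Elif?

Of the 6! = 720 arrangements, those with Ana and Elif adjacent number 2 × 5! = 240 (treat the pair as a block with 2 internal orders).
Complementary counting: 720 − 240 = 480.

480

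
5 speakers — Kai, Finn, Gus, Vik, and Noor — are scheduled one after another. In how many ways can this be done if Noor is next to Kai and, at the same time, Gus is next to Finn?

24

Treat {Noor,Kai} as one block (2 orders) and {Gus,Finn} as another (2 orders).
That leaves 3 units to arrange: 2 × 2 × 3! = 4 × 6 = 24.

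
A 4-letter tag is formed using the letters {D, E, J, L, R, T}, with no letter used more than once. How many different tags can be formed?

360

Choose and order 4 of the 6 symbols: the first letter has 6 options, the next 5, then 4, 3.
6 × 5 × 4 × 3 = 360.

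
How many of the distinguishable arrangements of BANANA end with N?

20

With the last slot taken by N, it remains to arrange the other 5 letters (BAANA).
Those 5 letters have A appearing 3 times, giving (5)!/(3!) = 20.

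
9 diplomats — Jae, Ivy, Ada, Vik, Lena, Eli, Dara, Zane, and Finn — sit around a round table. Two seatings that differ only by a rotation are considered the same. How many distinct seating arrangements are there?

Around a circle, 9 distinct people have 9!/9 = (8)! = 40320 rotationally distinct seatings.

40320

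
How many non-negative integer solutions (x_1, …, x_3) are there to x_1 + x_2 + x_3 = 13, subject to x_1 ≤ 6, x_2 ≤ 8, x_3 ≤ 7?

Without the upper bounds there are C(15,2) = 105 ways to split 13 among 3 variables.
Subtract solutions that violate a single cap (substitute x_i' = x_i − (cap_i+1)): x_1 ≥ 7 gives C(8,2) = 28; x_2 ≥ 9 gives C(6,2) = 15; x_3 ≥ 8 gives C(7,2) = 21. Together 64.
No two caps can be exceeded simultaneously, so the pair terms are all 0.
By inclusion–exclusion the count is 105 − 64 + 0 = 41.

41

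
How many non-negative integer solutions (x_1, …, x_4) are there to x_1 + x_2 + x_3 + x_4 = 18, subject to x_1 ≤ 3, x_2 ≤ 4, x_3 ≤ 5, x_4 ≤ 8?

10

Without the upper bounds there are C(21,3) = 1330 ways to split 18 among 4 variables.
Subtract solutions that violate a single cap (substitute x_i' = x_i − (cap_i+1)): x_1 ≥ 4 gives C(17,3) = 680; x_2 ≥ 5 gives C(16,3) = 560; x_3 ≥ 6 gives C(15,3) = 455; x_4 ≥ 9 gives C(12,3) = 220. Together 1915.
Add back pairs where two caps are both exceeded: 220 + 165 + 56 + 120 + 35 + 20 = 616.
Subtract triples: 20 + 1 + 0 + 0 = 21.
By inclusion–exclusion the count is 1330 − 1915 + 616 − 21 = 10.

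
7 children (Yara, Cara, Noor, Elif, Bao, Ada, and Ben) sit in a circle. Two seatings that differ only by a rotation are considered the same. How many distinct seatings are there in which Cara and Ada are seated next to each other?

Glue Cara and Ada into a block (2 internal orders). Seating 6 units around a circle gives (5)! arrangements.
So 2 × (5)! = 2 × 120 = 240.

240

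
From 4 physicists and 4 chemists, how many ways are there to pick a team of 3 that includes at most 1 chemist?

Split by how many chemists are chosen (0 through 1).
Sum: C(4,0)·C(4,3) + C(4,1)·C(4,2) = 4 + 24 = 28.

28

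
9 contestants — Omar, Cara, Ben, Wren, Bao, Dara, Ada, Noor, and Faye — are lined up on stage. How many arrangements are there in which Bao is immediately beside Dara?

80640

Treat {Bao, Dara} as a single unit. There are 8 units to order, and the pair itself can be ordered 2 ways.
So the count is 2·(8)! = 80640.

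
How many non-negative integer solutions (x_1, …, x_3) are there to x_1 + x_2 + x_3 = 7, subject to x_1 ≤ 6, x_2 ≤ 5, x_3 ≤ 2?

17

Ignoring the caps, the number of non-negative solutions to x_1+…+x_3 = 7 is C(9,2) = 36.
Subtract solutions that violate a single cap (substitute x_i' = x_i − (cap_i+1)): x_1 ≥ 7 gives C(2,2) = 1; x_2 ≥ 6 gives C(3,2) = 3; x_3 ≥ 3 gives C(6,2) = 15. Together 19.
No two caps can be exceeded simultaneously, so the pair terms are all 0.
By inclusion–exclusion the count is 36 − 19 + 0 = 17.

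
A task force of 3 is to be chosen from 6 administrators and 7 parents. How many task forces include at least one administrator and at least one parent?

Unrestricted: C(13,3) = 286 ways to pick any 3 of the 13.
Subtract selections that omit an entire group: no administrators → C(7,3) = 35; no parents → C(6,3) = 20.
Both groups omitted at once is impossible, so 286 − 55 = 231.

231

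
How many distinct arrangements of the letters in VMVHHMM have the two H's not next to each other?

Total arrangements of VMVHHMM: 7!/(3!·2!·2!) = 210.
Arrangements with the H's together: treat HH as one letter, giving (6)!/(3!·2!) = 60.
Subtracting, 210 − 60 = 150 arrangements keep the H's apart.

150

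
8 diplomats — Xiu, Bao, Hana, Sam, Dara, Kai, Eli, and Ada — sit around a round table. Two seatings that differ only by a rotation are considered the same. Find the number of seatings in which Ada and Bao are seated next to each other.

Glue Ada and Bao into a block (2 internal orders). Seating 7 units around a circle gives (6)! arrangements.
So 2 × (6)! = 2 × 720 = 1440.

1440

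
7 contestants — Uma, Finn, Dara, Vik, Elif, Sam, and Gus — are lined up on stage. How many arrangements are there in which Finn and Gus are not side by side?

Of the 7! = 5040 arrangements, those with Finn and Gus adjacent number 2 × 6! = 1440 (treat the pair as a block with 2 internal orders).
Complementary counting: 5040 − 1440 = 3600.

3600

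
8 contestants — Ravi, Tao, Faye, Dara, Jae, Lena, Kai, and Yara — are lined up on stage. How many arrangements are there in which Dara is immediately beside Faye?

10080

Glue Dara and Faye into one block (2 internal orders), leaving 7 units to arrange in a row.
So the count is 2·(7)! = 10080.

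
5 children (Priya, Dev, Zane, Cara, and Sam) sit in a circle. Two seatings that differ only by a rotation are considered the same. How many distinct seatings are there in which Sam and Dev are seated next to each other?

12

Treat {Sam, Dev} as one unit (2 internal orders) and seat the resulting 4 units around the table: (3)! circular arrangements.
So 2 × (3)! = 2 × 6 = 12.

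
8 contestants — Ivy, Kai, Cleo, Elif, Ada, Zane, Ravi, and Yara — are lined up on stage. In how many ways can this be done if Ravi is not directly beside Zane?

30240

There are 8! = 40320 arrangements in all. If Ravi and Zane are adjacent, merging them into one block gives 2·(7)! = 10080 arrangements.
So 40320 − 10080 = 30240 arrangements keep them apart.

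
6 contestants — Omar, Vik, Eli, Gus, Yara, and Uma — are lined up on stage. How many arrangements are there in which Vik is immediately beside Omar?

Glue Vik and Omar into one block (2 internal orders), leaving 5 units to arrange in a row.
So the count is 2·(5)! = 240.

240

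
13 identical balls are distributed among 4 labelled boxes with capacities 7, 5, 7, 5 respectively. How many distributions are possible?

Ignoring the caps, the number of non-negative solutions to x_1+…+x_4 = 13 is C(16,3) = 560.
Subtract solutions that violate a single cap (substitute x_i' = x_i − (cap_i+1)): x_1 ≥ 8 gives C(8,3) = 56; x_2 ≥ 6 gives C(10,3) = 120; x_3 ≥ 8 gives C(8,3) = 56; x_4 ≥ 6 gives C(10,3) = 120. Together 352.
Add back pairs where two caps are both exceeded: 0 + 0 + 0 + 0 + 4 + 0 = 4.
By inclusion–exclusion the count is 560 − 352 + 4 = 212.

212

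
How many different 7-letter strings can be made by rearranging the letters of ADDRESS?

ADDRESS has 7 letters with D appearing twice and S appearing twice.
So there are 7! / (2!·2!) = 1260 distinguishable arrangements.

1260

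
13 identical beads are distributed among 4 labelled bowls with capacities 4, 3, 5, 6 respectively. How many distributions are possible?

By stars and bars, unrestricted non-negative solutions to x_1+…+x_4 = 13 number C(13+3,3) = 560.
Subtract solutions that violate a single cap (substitute x_i' = x_i − (cap_i+1)): x_1 ≥ 5 gives C(11,3) = 165; x_2 ≥ 4 gives C(12,3) = 220; x_3 ≥ 6 gives C(10,3) = 120; x_4 ≥ 7 gives C(9,3) = 84. Together 589.
Add back pairs where two caps are both exceeded: 35 + 10 + 4 + 20 + 10 + 1 = 80.
By inclusion–exclusion the count is 560 − 589 + 80 = 51.

51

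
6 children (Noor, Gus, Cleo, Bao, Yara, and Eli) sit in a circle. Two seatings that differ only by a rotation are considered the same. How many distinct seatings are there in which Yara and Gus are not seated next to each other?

72

All circular seatings of 6 people number (5)! = 120.
Those with Yara next to Gus: fuse the pair into one unit and seat 5 units around a circle — 2·(4)! = 48.
Subtracting, 120 − 48 = 72.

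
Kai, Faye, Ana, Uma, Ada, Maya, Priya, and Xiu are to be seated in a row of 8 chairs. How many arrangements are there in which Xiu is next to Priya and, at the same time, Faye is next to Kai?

2880

Treat {Xiu,Priya} as one block (2 orders) and {Faye,Kai} as another (2 orders).
That leaves 6 units to arrange: 2 × 2 × 6! = 4 × 720 = 2880.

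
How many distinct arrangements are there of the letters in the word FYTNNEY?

1260

The 7 letters of FYTNNEY have repeats: N appearing twice and Y appearing twice.
So there are 7! / (2!·2!) = 1260 distinguishable arrangements.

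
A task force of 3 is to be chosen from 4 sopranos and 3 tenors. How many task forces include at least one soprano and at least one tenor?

Total 3-person selections from all 7: C(7,3) = 35.
Selections missing a whole group: no sopranos → C(3,3) = 1; no tenors → C(4,3) = 4.
Both groups omitted at once is impossible, so 35 − 5 = 30.

30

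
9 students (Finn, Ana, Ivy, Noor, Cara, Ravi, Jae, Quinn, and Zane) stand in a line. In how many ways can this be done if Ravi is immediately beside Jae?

Treat {Ravi, Jae} as a single unit. There are 8 units to order, and the pair itself can be ordered 2 ways.
That gives 2 × 8! = 2 × 40320 = 80640.

80640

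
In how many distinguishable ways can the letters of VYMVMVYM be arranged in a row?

560

The 8 letters of VYMVMVYM have repeats: M appearing 3 times, V appearing 3 times, and Y appearing twice.
Dividing 8! = 40320 by 3!·3!·2! = 72 for the repeated letters gives 560.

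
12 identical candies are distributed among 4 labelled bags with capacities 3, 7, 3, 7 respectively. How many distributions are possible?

94

By stars and bars, unrestricted non-negative solutions to x_1+…+x_4 = 12 number C(12+3,3) = 455.
Subtract solutions that violate a single cap (substitute x_i' = x_i − (cap_i+1)): x_1 ≥ 4 gives C(11,3) = 165; x_2 ≥ 8 gives C(7,3) = 35; x_3 ≥ 4 gives C(11,3) = 165; x_4 ≥ 8 gives C(7,3) = 35. Together 400.
Add back pairs where two caps are both exceeded: 1 + 35 + 1 + 1 + 0 + 1 = 39.
By inclusion–exclusion the count is 455 − 400 + 39 = 94.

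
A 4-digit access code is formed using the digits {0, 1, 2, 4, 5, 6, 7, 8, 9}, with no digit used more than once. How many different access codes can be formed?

Choose and order 4 of the 9 symbols: the first digit has 9 options, the next 8, then 7, 6.
9 × 8 × 7 × 6 = 3024.

3024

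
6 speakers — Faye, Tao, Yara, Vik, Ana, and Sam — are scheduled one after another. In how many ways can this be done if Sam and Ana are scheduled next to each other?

Treat {Sam, Ana} as a single unit. There are 5 units to order, and the pair itself can be ordered 2 ways.
That gives 2 × 5! = 2 × 120 = 240.

240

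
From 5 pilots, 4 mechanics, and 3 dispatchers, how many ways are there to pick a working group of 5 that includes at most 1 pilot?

196

Split by how many pilots are chosen (0 through 1).
Sum: C(5,0)·C(7,5) + C(5,1)·C(7,4) = 21 + 175 = 196.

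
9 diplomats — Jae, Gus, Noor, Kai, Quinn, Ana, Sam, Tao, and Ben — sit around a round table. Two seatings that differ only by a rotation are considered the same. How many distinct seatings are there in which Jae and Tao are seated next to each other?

10080

Treat {Jae, Tao} as one unit (2 internal orders) and seat the resulting 8 units around the table: (7)! circular arrangements.
So 2 × (7)! = 2 × 5040 = 10080.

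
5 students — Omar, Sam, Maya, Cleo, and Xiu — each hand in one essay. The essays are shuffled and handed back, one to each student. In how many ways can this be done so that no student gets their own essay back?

Let Aᵢ be the assignments in which student i gets their own essay. We want the size of the complement of A₁∪…∪A_5.
By inclusion–exclusion this is Σ_{j=0}^{5} (−1)^j C(5,j)·(5−j)!.
Computing: 120 − 120 + 60 − 20 + 5 − 1 = 44.

44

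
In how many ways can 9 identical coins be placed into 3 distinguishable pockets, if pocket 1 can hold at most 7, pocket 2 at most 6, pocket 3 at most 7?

43

By stars and bars, unrestricted non-negative solutions to x_1+…+x_3 = 9 number C(9+2,2) = 55.
Subtract solutions that violate a single cap (substitute x_i' = x_i − (cap_i+1)): x_1 ≥ 8 gives C(3,2) = 3; x_2 ≥ 7 gives C(4,2) = 6; x_3 ≥ 8 gives C(3,2) = 3. Together 12.
No two caps can be exceeded simultaneously, so the pair terms are all 0.
By inclusion–exclusion the count is 55 − 12 + 0 = 43.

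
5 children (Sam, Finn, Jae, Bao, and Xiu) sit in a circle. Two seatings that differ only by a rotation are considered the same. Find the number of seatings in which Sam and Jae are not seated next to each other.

Without the restriction there are (4)! = 24 seatings.
Seatings with Sam beside Jae: treat them as a block with 2 internal orders, giving 2 × (3)! = 12.
Subtracting, 24 − 12 = 12.

12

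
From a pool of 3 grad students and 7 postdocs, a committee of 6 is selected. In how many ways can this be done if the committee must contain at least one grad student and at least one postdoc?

With no constraint there are C(10,6) = 210 possible selections.
Subtract selections that omit an entire group: no grad students → C(7,6) = 7; no postdocs → C(3,6) = 0.
Both groups omitted at once is impossible, so 210 − 7 = 203.

203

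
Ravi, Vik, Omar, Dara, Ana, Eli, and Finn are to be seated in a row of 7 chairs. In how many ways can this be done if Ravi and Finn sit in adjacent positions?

1440

Glue Ravi and Finn into one block (2 internal orders), leaving 6 units to arrange in a row.
So the count is 2·(6)! = 1440.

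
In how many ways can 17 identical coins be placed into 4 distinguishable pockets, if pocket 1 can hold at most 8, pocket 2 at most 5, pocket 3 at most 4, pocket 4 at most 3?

Without the upper bounds there are C(20,3) = 1140 ways to split 17 among 4 pockets.
Subtract solutions that violate a single cap (substitute x_i' = x_i − (cap_i+1)): x_1 ≥ 9 gives C(11,3) = 165; x_2 ≥ 6 gives C(14,3) = 364; x_3 ≥ 5 gives C(15,3) = 455; x_4 ≥ 4 gives C(16,3) = 560. Together 1544.
Add back pairs where two caps are both exceeded: 10 + 20 + 35 + 84 + 120 + 165 = 434.
Subtract triples: 0 + 0 + 0 + 10 = 10.
By inclusion–exclusion the count is 1140 − 1544 + 434 − 10 = 20.

20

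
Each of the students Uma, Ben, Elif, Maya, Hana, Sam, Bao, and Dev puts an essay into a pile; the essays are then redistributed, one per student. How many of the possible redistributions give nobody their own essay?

Count assignments avoiding every fixed point. For any j of the 8 students fixed to their own essay, the other 8−j can be arranged in (8−j)! ways.
By inclusion–exclusion this is Σ_{j=0}^{8} (−1)^j C(8,j)·(8−j)!.
Computing: 40320 − 40320 + 20160 − 6720 + 1680 − 336 + 56 − 8 + 1 = 14833.

14833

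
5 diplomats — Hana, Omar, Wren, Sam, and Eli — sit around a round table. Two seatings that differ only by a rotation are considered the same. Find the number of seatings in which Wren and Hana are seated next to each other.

Glue Wren and Hana into a block (2 internal orders). Seating 4 units around a circle gives (3)! arrangements.
So 2 × (3)! = 2 × 6 = 12.

12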